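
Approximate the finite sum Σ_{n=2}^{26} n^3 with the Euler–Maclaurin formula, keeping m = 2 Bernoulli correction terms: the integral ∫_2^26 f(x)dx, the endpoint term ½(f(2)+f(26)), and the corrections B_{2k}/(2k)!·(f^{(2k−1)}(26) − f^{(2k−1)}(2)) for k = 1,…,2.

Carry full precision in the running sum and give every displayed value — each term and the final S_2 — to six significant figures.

S_2 ≈ 123200

The integral term ∫_2^26 x^3 dx = 114240.
Endpoint term: (f(2) + f(26))/2 = (8.00000 + 17576.0)/2 = 8792.00.
So far: 123032.
Correction k=1: B_{2}/2! · (f^{(1)}(26) − f^{(1)}(2)) = 1/12 · (2028.00 − 12.0000) = 168.000.
Running total after k=1: 123200.
Correction k=2: B_{4}/4! · (f^{(3)}(26) − f^{(3)}(2)) = −1/720 · (6.00000 − 6.00000) = 0.00000.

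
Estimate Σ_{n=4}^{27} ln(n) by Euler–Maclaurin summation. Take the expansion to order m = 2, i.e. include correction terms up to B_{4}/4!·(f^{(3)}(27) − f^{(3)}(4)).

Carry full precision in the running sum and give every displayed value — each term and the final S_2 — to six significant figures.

The integral term ∫_4^27 ln(x) dx = 60.4424.
Boundary: ½(f(4) + f(27)) = ½(1.38629 + 3.29584) = 2.34107.
Running total after boundary: 62.7835.
k=1: B_{2}/(2)! × [f^{(1)}(27) − f^{(1)}(4)] = 1/12 × (0.0370370 − 0.250000) = -0.0177469.
Running total after k=1: 62.7657.
k=2: B_{4}/(4)! × [f^{(3)}(27) − f^{(3)}(4)] = −1/720 × (0.000101611 − 0.0312500) = 4.32617e-05.

S_2 ≈ 62.7658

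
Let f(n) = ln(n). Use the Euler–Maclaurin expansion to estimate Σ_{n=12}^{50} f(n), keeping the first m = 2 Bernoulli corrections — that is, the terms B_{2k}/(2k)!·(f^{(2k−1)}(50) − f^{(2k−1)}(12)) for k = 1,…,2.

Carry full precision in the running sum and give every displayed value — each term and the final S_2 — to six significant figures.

S_2 ≈ 130.975

∫_12^50 ln(x) dx evaluates to 127.782.
Boundary: ½(f(12) + f(50)) = ½(2.48491 + 3.91202) = 3.19846.
Integral + boundary = 130.981.
Order-1 term: 1/12 · (0.0200000 − 0.0833333) = -0.00527778.
After k=1: 130.975.
Order-2 term: −1/720 · (1.60000e-05 − 0.00115741) = 1.58529e-06.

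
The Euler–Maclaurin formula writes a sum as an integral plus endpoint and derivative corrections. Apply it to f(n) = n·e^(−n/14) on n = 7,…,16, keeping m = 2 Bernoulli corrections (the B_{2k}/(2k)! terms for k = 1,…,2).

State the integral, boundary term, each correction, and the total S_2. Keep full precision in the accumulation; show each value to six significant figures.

S_2 ≈ 49.0243

Integral: ∫_7^16 x·e^(−x/14) dx = 44.3793.
Endpoint term: (f(7) + f(16))/2 = (4.24571 + 5.10250)/2 = 4.67411.
So far: 49.0534.
Order-1 term: 1/12 · (-0.0455581 − 0.303265) = -0.0290686.
Running total after k=1: 49.0243.
Order-2 term: −1/720 · (0.00302171 − 0.00773636) = 6.54813e-06.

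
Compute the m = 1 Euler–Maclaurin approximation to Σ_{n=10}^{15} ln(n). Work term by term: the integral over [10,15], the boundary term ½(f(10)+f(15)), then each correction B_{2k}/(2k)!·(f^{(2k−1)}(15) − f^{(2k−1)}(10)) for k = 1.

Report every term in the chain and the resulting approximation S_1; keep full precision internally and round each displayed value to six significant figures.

Integral: ∫_10^15 ln(x) dx = 12.5949.
Boundary: ½(f(10) + f(15)) = ½(2.30259 + 2.70805) = 2.50532.
So far: 15.1002.
Correction k=1: B_{2}/2! · (f^{(1)}(15) − f^{(1)}(10)) = 1/12 · (0.0666667 − 0.100000) = -0.00277778.

S_1 ≈ 15.0974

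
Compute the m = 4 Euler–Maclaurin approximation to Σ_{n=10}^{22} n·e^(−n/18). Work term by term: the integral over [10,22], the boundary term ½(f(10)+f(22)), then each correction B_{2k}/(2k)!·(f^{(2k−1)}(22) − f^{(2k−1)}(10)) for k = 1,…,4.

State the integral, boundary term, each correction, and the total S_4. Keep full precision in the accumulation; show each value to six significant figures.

The integral term ∫_10^22 x·e^(−x/18) dx = 77.0778.
Boundary: ½(f(10) + f(22)) = ½(5.73753 + 6.48065) = 6.10909.
So far: 83.1869.
Order-1 term: 1/12 · (-0.0654611 − 0.255002) = -0.0267052.
After k=1: 83.1602.
Order-2 term: −1/720 · (0.00161632 − 0.00432873) = 3.76723e-06.
After k=2: 83.1602.
Order-3 term: 1/30240 · (1.06009e-05 − 2.42914e-05) = -4.52729e-10.
After k=3: 83.1602.
Order-4 term: −1/1209600 · (5.00405e-08 − 1.08712e-07) = 4.85045e-14.

S_4 ≈ 83.1602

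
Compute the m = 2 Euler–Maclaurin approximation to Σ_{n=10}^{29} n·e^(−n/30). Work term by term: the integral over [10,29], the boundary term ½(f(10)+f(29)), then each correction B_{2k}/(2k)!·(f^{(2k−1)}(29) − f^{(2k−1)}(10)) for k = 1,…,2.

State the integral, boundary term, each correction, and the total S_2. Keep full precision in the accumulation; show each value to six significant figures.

S_2 ≈ 195.679

The integral term ∫_10^29 x·e^(−x/30) dx = 186.620.
½[f(10) + f(29)] = ½[7.16531 + 11.0301] = 9.09771.
Integral + boundary = 195.718.
k=1: B_{2}/(2)! × [f^{(1)}(29) − f^{(1)}(10)] = 1/12 × (0.0126783 − 0.477688) = -0.0387508.
Partial sum through k=1: 195.679.
k=2: B_{4}/(4)! × [f^{(3)}(29) − f^{(3)}(10)] = −1/720 × (0.000859306 − 0.00212306) = 1.75521e-06.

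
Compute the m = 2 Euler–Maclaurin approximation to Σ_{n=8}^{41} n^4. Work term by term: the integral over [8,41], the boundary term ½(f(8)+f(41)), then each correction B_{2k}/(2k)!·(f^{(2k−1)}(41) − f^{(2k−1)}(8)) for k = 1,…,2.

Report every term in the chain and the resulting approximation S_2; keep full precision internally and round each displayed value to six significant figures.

The integral term ∫_8^41 x^4 dx = 2.31647e+07.
Boundary: ½(f(8) + f(41)) = ½(4096.00 + 2.82576e+06) = 1.41493e+06.
Integral + boundary = 2.45796e+07.
k=1: B_{2}/(2)! × [f^{(1)}(41) − f^{(1)}(8)] = 1/12 × (275684 − 2048.00) = 22803.0.
Partial sum through k=1: 2.46024e+07.
k=2: B_{4}/(4)! × [f^{(3)}(41) − f^{(3)}(8)] = −1/720 × (984.000 − 192.000) = -1.10000.

S_2 ≈ 2.46024e+07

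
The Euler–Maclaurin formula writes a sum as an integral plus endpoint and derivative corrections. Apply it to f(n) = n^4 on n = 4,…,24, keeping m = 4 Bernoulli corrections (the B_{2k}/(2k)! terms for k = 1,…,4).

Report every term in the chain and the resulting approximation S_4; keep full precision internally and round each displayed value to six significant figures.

S_4 ≈ 1.76292e+06

The integral term ∫_4^24 x^4 dx = 1.59232e+06.
Boundary: ½(f(4) + f(24)) = ½(256.000 + 331776) = 166016.
Running total after boundary: 1.75834e+06.
Correction k=1: B_{2}/2! · (f^{(1)}(24) − f^{(1)}(4)) = 1/12 · (55296.0 − 256.000) = 4586.67.
Running total after k=1: 1.76292e+06.
Correction k=2: B_{4}/4! · (f^{(3)}(24) − f^{(3)}(4)) = −1/720 · (576.000 − 96.0000) = -0.666667.
Running total after k=2: 1.76292e+06.
Correction k=3: B_{6}/6! · (f^{(5)}(24) − f^{(5)}(4)) = 1/30240 · (0.00000 − 0.00000) = 0.00000.
Running total after k=3: 1.76292e+06.
Correction k=4: B_{8}/8! · (f^{(7)}(24) − f^{(7)}(4)) = −1/1209600 · (0.00000 − 0.00000) = 0.00000.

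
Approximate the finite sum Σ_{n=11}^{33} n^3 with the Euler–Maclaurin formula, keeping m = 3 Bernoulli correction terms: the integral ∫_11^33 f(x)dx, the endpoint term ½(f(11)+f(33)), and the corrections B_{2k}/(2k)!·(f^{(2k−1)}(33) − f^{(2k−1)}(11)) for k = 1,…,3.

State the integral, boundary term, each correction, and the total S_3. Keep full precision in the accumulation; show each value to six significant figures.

S_3 ≈ 311696

∫_11^33 x^3 dx evaluates to 292820.
Endpoint term: (f(11) + f(33))/2 = (1331.00 + 35937.0)/2 = 18634.0.
Running total after boundary: 311454.
k=1: B_{2}/(2)! × [f^{(1)}(33) − f^{(1)}(11)] = 1/12 × (3267.00 − 363.000) = 242.000.
Partial sum through k=1: 311696.
k=2: B_{4}/(4)! × [f^{(3)}(33) − f^{(3)}(11)] = −1/720 × (6.00000 − 6.00000) = 0.00000.
Partial sum through k=2: 311696.
k=3: B_{6}/(6)! × [f^{(5)}(33) − f^{(5)}(11)] = 1/30240 × (0.00000 − 0.00000) = 0.00000.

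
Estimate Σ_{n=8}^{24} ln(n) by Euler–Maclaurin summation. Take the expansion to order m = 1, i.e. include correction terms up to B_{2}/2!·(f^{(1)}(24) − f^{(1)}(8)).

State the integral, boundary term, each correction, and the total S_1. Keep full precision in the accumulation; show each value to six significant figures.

S_1 ≈ 46.2596

∫_8^24 ln(x) dx evaluates to 43.6378.
½[f(8) + f(24)] = ½[2.07944 + 3.17805] = 2.62875.
Integral + boundary = 46.2665.
Correction k=1: B_{2}/2! · (f^{(1)}(24) − f^{(1)}(8)) = 1/12 · (0.0416667 − 0.125000) = -0.00694444.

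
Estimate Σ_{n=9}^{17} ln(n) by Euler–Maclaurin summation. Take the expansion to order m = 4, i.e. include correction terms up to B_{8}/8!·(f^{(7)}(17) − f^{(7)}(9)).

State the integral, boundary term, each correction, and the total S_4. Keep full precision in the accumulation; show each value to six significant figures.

S_4 ≈ 22.9005

Integral: ∫_9^17 ln(x) dx = 20.3896.
Endpoint term: (f(9) + f(17))/2 = (2.19722 + 2.83321)/2 = 2.51522.
Running total after boundary: 22.9048.
Correction k=1: B_{2}/2! · (f^{(1)}(17) − f^{(1)}(9)) = 1/12 · (0.0588235 − 0.111111) = -0.00435730.
Running total after k=1: 22.9005.
Correction k=2: B_{4}/4! · (f^{(3)}(17) − f^{(3)}(9)) = −1/720 · (0.000407083 − 0.00274348) = 3.24500e-06.
Running total after k=2: 22.9005.
Correction k=3: B_{6}/6! · (f^{(5)}(17) − f^{(5)}(9)) = 1/30240 · (1.69031e-05 − 0.000406442) = -1.28816e-08.
Running total after k=3: 22.9005.
Correction k=4: B_{8}/8! · (f^{(7)}(17) − f^{(7)}(9)) = −1/1209600 · (1.75465e-06 − 0.000150534) = 1.22999e-10.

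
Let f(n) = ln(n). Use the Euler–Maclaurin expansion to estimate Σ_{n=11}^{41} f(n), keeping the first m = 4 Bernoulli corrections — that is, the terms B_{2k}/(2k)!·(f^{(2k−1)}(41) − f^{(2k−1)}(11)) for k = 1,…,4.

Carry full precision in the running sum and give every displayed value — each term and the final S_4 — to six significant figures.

The integral term ∫_11^41 ln(x) dx = 95.8796.
Boundary: ½(f(11) + f(41)) = ½(2.39790 + 3.71357) = 3.05573.
Integral + boundary = 98.9353.
Correction k=1: B_{2}/2! · (f^{(1)}(41) − f^{(1)}(11)) = 1/12 · (0.0243902 − 0.0909091) = -0.00554324.
Running total after k=1: 98.9298.
Correction k=2: B_{4}/4! · (f^{(3)}(41) − f^{(3)}(11)) = −1/720 · (2.90187e-05 − 0.00150263) = 2.04668e-06.
Running total after k=2: 98.9298.
Correction k=3: B_{6}/6! · (f^{(5)}(41) − f^{(5)}(11)) = 1/30240 · (2.07153e-07 − 0.000149021) = -4.92110e-09.
Running total after k=3: 98.9298.
Correction k=4: B_{8}/8! · (f^{(7)}(41) − f^{(7)}(11)) = −1/1209600 · (3.69697e-09 − 3.69474e-05) = 3.05421e-11.

S_4 ≈ 98.9298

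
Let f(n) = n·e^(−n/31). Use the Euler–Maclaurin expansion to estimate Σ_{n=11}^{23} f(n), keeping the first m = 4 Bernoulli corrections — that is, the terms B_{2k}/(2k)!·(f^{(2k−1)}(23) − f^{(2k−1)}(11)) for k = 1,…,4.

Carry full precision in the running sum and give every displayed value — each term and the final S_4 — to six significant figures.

Integral: ∫_11^23 x·e^(−x/31) dx = 115.931.
½[f(11) + f(23)] = ½[7.71415 + 10.9524] = 9.33328.
Integral + boundary = 125.264.
k=1: B_{2}/(2)! × [f^{(1)}(23) − f^{(1)}(11)] = 1/12 × (0.122888 − 0.452443) = -0.0274629.
Running total after k=1: 125.237.
k=2: B_{4}/(4)! × [f^{(3)}(23) − f^{(3)}(11)] = −1/720 × (0.00111891 − 0.00193030) = 1.12693e-06.
Running total after k=2: 125.237.
k=3: B_{6}/(6)! × [f^{(5)}(23) − f^{(5)}(11)] = 1/30240 × (2.19557e-06 − 3.52736e-06) = -4.40407e-11.
Running total after k=3: 125.237.
k=4: B_{8}/(8)! × [f^{(7)}(23) − f^{(7)}(11)] = −1/1209600 × (3.35777e-09 − 5.25087e-09) = 1.56506e-15.

S_4 ≈ 125.237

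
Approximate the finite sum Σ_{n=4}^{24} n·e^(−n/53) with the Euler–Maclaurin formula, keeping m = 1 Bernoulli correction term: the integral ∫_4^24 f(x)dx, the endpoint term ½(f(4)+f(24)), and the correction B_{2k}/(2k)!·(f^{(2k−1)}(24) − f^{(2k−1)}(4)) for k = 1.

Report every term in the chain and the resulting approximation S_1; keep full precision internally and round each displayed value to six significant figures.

S_1 ≈ 216.027

Integral: ∫_4^24 x·e^(−x/53) dx = 206.585.
Boundary: ½(f(4) + f(24)) = ½(3.70922 + 15.2598) = 9.48453.
Running total after boundary: 216.070.
k=1: B_{2}/(2)! × [f^{(1)}(24) − f^{(1)}(4)] = 1/12 × (0.347905 − 0.857321) = -0.0424513.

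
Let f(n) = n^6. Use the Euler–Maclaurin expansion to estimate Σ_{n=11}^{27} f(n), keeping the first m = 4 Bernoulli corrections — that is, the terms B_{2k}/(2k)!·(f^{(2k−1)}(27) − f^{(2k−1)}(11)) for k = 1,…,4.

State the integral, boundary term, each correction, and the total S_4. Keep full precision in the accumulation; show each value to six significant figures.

Integral: ∫_11^27 x^6 dx = 1.49155e+09.
Boundary: ½(f(11) + f(27)) = ½(1.77156e+06 + 3.87420e+08) = 1.94596e+08.
Integral + boundary = 1.68615e+09.
Correction k=1: B_{2}/2! · (f^{(1)}(27) − f^{(1)}(11)) = 1/12 · (8.60934e+07 − 966306) = 7.09393e+06.
Running total after k=1: 1.69324e+09.
Correction k=2: B_{4}/4! · (f^{(3)}(27) − f^{(3)}(11)) = −1/720 · (2.36196e+06 − 159720) = -3058.67.
Running total after k=2: 1.69324e+09.
Correction k=3: B_{6}/6! · (f^{(5)}(27) − f^{(5)}(11)) = 1/30240 · (19440.0 − 7920.00) = 0.380952.
Running total after k=3: 1.69324e+09.
Correction k=4: B_{8}/8! · (f^{(7)}(27) − f^{(7)}(11)) = −1/1209600 · (0.00000 − 0.00000) = 0.00000.

S_4 ≈ 1.69324e+09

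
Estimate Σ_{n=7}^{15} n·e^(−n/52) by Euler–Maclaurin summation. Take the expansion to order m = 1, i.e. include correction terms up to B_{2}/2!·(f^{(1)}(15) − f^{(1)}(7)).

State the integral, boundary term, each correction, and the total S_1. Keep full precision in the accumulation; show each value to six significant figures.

The integral term ∫_7^15 x·e^(−x/52) dx = 70.6276.
½[f(7) + f(15)] = ½[6.11836 + 11.2412] = 8.67980.
So far: 79.3074.
k=1: B_{2}/(2)! × [f^{(1)}(15) − f^{(1)}(7)] = 1/12 × (0.533238 − 0.756391) = -0.0185961.

S_1 ≈ 79.2888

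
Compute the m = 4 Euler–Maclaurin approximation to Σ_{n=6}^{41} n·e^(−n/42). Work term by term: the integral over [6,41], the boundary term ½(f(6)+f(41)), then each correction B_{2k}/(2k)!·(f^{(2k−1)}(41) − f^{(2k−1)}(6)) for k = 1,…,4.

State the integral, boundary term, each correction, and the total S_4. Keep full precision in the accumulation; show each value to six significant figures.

S_4 ≈ 444.560

The integral term ∫_6^41 x·e^(−x/42) dx = 434.298.
Boundary: ½(f(6) + f(41)) = ½(5.20127 + 15.4465) = 10.3239.
Running total after boundary: 444.622.
k=1: B_{2}/(2)! × [f^{(1)}(41) − f^{(1)}(6)] = 1/12 × (0.00897009 − 0.743038) = -0.0611723.
After k=1: 444.560.
k=2: B_{4}/(4)! × [f^{(3)}(41) − f^{(3)}(6)] = −1/720 × (0.000432232 − 0.00140408) = 1.34979e-06.
After k=2: 444.560.
k=3: B_{6}/(6)! × [f^{(5)}(41) − f^{(5)}(6)] = 1/30240 × (4.87176e-07 − 1.35314e-06) = -2.86363e-11.
After k=3: 444.560.
k=4: B_{8}/(8)! × [f^{(7)}(41) − f^{(7)}(6)] = −1/1209600 × (4.13448e-10 − 1.08294e-09) = 5.53484e-16.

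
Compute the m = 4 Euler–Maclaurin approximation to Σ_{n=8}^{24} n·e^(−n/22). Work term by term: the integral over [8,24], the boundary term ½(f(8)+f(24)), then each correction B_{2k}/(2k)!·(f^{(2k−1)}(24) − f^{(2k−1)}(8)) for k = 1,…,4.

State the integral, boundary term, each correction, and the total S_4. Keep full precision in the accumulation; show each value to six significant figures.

S_4 ≈ 125.625

∫_8^24 x·e^(−x/22) dx evaluates to 118.853.
Boundary: ½(f(8) + f(24)) = ½(5.56115 + 8.06186) = 6.81151.
Integral + boundary = 125.665.
Order-1 term: 1/12 · (-0.0305374 − 0.442364) = -0.0394085.
After k=1: 125.625.
Order-2 term: −1/720 · (0.00132497 − 0.00378647) = 3.41875e-06.
After k=2: 125.625.
Order-3 term: 1/30240 · (5.60543e-06 − 1.37582e-05) = -2.69602e-10.
After k=3: 125.625.
Order-4 term: −1/1209600 · (1.75069e-08 − 4.06882e-08) = 1.91645e-14.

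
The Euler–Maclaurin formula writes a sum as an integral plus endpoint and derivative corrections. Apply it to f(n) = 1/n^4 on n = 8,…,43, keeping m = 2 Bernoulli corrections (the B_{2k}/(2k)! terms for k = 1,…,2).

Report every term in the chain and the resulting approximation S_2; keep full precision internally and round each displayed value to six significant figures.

∫_8^43 1/x^4 dx evaluates to 0.000646849.
½[f(8) + f(43)] = ½[0.000244141 + 2.92500e-07] = 0.000122217.
So far: 0.000769066.
k=1: B_{2}/(2)! × [f^{(1)}(43) − f^{(1)}(8)] = 1/12 × (-2.72093e-08 − (-0.000122070)) = 1.01703e-05.
After k=1: 0.000779236.
k=2: B_{4}/(4)! × [f^{(3)}(43) − f^{(3)}(8)] = −1/720 × (-4.41471e-10 − (-5.72205e-05)) = -7.94722e-08.

S_2 ≈ 0.000779157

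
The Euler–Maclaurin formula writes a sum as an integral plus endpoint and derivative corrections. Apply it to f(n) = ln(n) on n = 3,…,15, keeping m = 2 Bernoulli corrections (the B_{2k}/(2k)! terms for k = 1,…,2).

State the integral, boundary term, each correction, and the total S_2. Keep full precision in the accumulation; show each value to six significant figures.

The integral term ∫_3^15 ln(x) dx = 25.3249.
Endpoint term: (f(3) + f(15))/2 = (1.09861 + 2.70805)/2 = 1.90333.
So far: 27.2282.
k=1: B_{2}/(2)! × [f^{(1)}(15) − f^{(1)}(3)] = 1/12 × (0.0666667 − 0.333333) = -0.0222222.
After k=1: 27.2060.
k=2: B_{4}/(4)! × [f^{(3)}(15) − f^{(3)}(3)] = −1/720 × (0.000592593 − 0.0740741) = 0.000102058.

S_2 ≈ 27.2061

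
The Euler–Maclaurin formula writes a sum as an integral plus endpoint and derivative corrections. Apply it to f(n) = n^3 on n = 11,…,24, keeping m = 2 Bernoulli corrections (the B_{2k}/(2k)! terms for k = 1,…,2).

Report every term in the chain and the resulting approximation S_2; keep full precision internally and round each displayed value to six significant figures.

∫_11^24 x^3 dx evaluates to 79283.8.
Boundary: ½(f(11) + f(24)) = ½(1331.00 + 13824.0) = 7577.50.
Running total after boundary: 86861.2.
Order-1 term: 1/12 · (1728.00 − 363.000) = 113.750.
Running total after k=1: 86975.0.
Order-2 term: −1/720 · (6.00000 − 6.00000) = 0.00000.

S_2 ≈ 86975.0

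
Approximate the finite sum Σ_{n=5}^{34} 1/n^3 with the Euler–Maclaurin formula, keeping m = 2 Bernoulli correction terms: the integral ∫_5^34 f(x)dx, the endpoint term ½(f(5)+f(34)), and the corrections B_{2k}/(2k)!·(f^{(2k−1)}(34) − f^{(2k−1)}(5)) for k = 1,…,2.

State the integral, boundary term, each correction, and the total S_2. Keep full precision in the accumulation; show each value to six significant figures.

∫_5^34 1/x^3 dx evaluates to 0.0195675.
Boundary: ½(f(5) + f(34)) = ½(0.00800000 + 2.54427e-05) = 0.00401272.
Integral + boundary = 0.0235802.
k=1: B_{2}/(2)! × [f^{(1)}(34) − f^{(1)}(5)] = 1/12 × (-2.24494e-06 − (-0.00480000)) = 0.000399813.
Partial sum through k=1: 0.0239800.
k=2: B_{4}/(4)! × [f^{(3)}(34) − f^{(3)}(5)] = −1/720 × (-3.88399e-08 − (-0.00384000)) = -5.33328e-06.

S_2 ≈ 0.0239747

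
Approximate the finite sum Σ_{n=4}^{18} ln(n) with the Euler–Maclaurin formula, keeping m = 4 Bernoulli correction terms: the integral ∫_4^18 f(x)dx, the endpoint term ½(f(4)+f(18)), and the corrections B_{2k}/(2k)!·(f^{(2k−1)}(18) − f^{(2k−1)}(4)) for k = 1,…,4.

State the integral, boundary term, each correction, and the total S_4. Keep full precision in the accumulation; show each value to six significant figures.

The integral term ∫_4^18 ln(x) dx = 32.4815.
½[f(4) + f(18)] = ½[1.38629 + 2.89037] = 2.13833.
Integral + boundary = 34.6198.
Correction k=1: B_{2}/2! · (f^{(1)}(18) − f^{(1)}(4)) = 1/12 · (0.0555556 − 0.250000) = -0.0162037.
After k=1: 34.6036.
Correction k=2: B_{4}/4! · (f^{(3)}(18) − f^{(3)}(4)) = −1/720 · (0.000342936 − 0.0312500) = 4.29265e-05.
After k=2: 34.6037.
Correction k=3: B_{6}/6! · (f^{(5)}(18) − f^{(5)}(4)) = 1/30240 · (1.27013e-05 − 0.0234375) = -7.74630e-07.
After k=3: 34.6037.
Correction k=4: B_{8}/8! · (f^{(7)}(18) − f^{(7)}(4)) = −1/1209600 · (1.17605e-06 − 0.0439453) = 3.63295e-08.

S_4 ≈ 34.6037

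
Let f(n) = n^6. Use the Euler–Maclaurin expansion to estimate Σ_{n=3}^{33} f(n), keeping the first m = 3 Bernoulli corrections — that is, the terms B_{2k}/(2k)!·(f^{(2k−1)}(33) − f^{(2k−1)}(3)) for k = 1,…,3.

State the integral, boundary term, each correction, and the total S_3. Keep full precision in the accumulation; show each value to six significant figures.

∫_3^33 x^6 dx evaluates to 6.08835e+09.
Endpoint term: (f(3) + f(33))/2 = (729.000 + 1.29147e+09)/2 = 6.45734e+08.
Integral + boundary = 6.73408e+09.
k=1: B_{2}/(2)! × [f^{(1)}(33) − f^{(1)}(3)] = 1/12 × (2.34812e+08 − 1458.00) = 1.95676e+07.
Running total after k=1: 6.75365e+09.
k=2: B_{4}/(4)! × [f^{(3)}(33) − f^{(3)}(3)] = −1/720 × (4.31244e+06 − 3240.00) = -5985.00.
Running total after k=2: 6.75364e+09.
k=3: B_{6}/(6)! × [f^{(5)}(33) − f^{(5)}(3)] = 1/30240 × (23760.0 − 2160.00) = 0.714286.

S_3 ≈ 6.75364e+09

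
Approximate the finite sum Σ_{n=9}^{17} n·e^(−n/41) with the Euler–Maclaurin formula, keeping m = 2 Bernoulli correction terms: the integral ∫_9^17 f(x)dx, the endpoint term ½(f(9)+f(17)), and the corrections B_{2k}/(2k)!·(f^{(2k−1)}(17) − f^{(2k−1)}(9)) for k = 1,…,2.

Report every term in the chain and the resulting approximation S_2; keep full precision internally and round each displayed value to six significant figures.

∫_9^17 x·e^(−x/41) dx evaluates to 75.1025.
½[f(9) + f(17)] = ½[7.22619 + 11.2299] = 9.22804.
So far: 84.3305.
Order-1 term: 1/12 · (0.386682 − 0.626662) = -0.0199983.
Partial sum through k=1: 84.3105.
Order-2 term: −1/720 · (0.00101597 − 0.00132807) = 4.33469e-07.

S_2 ≈ 84.3105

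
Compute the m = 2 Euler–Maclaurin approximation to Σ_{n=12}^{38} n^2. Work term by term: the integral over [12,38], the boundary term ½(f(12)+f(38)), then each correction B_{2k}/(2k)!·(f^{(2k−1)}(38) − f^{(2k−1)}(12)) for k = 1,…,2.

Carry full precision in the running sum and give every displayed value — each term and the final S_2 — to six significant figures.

The integral term ∫_12^38 x^2 dx = 17714.7.
½[f(12) + f(38)] = ½[144.000 + 1444.00] = 794.000.
Integral + boundary = 18508.7.
Order-1 term: 1/12 · (76.0000 − 24.0000) = 4.33333.
Partial sum through k=1: 18513.0.
Order-2 term: −1/720 · (0.00000 − 0.00000) = 0.00000.

S_2 ≈ 18513.0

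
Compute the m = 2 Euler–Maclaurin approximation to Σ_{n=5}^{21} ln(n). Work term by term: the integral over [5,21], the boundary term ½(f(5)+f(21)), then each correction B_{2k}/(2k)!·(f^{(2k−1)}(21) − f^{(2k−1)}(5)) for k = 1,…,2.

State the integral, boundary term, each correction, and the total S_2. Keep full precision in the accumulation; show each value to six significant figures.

S_2 ≈ 42.2021

The integral term ∫_5^21 ln(x) dx = 39.8878.
Boundary: ½(f(5) + f(21)) = ½(1.60944 + 3.04452) = 2.32698.
Integral + boundary = 42.2148.
k=1: B_{2}/(2)! × [f^{(1)}(21) − f^{(1)}(5)] = 1/12 × (0.0476190 − 0.200000) = -0.0126984.
Running total after k=1: 42.2021.
k=2: B_{4}/(4)! × [f^{(3)}(21) − f^{(3)}(5)] = −1/720 × (0.000215959 − 0.0160000) = 2.19223e-05.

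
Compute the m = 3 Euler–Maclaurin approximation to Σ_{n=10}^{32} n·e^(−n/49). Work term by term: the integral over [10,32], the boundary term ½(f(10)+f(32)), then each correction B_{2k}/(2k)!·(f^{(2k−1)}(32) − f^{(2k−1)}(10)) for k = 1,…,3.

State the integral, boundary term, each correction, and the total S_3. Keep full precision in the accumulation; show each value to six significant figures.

Integral: ∫_10^32 x·e^(−x/49) dx = 291.643.
Endpoint term: (f(10) + f(32))/2 = (8.15396 + 16.6544)/2 = 12.4042.
So far: 304.047.
k=1: B_{2}/(2)! × [f^{(1)}(32) − f^{(1)}(10)] = 1/12 × (0.180564 − 0.648988) = -0.0390353.
Partial sum through k=1: 304.008.
k=2: B_{4}/(4)! × [f^{(3)}(32) − f^{(3)}(10)] = −1/720 × (0.000508732 − 0.000949513) = 6.12196e-07.
Partial sum through k=2: 304.008.
k=3: B_{6}/(6)! × [f^{(5)}(32) − f^{(5)}(10)] = 1/30240 × (3.92445e-07 − 6.78353e-07) = -9.45465e-12.

S_3 ≈ 304.008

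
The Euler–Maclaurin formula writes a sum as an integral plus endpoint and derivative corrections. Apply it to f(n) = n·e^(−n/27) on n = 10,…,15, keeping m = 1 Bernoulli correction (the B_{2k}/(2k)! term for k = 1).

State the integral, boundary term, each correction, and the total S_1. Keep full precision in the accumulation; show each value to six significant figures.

The integral term ∫_10^15 x·e^(−x/27) dx = 39.1517.
½[f(10) + f(15)] = ½[6.90479 + 8.60630] = 7.75554.
Running total after boundary: 46.9072.
Order-1 term: 1/12 · (0.255002 − 0.434746) = -0.0149787.

S_1 ≈ 46.8923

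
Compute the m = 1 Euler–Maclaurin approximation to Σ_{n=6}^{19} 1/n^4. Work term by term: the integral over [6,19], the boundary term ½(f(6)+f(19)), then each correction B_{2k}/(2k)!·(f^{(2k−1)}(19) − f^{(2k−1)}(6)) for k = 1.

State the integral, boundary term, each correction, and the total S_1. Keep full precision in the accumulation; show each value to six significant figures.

The integral term ∫_6^19 1/x^4 dx = 0.00149461.
½[f(6) + f(19)] = ½[0.000771605 + 7.67336e-06] = 0.000389639.
So far: 0.00188425.
Correction k=1: B_{2}/2! · (f^{(1)}(19) − f^{(1)}(6)) = 1/12 · (-1.61544e-06 − (-0.000514403)) = 4.27323e-05.

S_1 ≈ 0.00192698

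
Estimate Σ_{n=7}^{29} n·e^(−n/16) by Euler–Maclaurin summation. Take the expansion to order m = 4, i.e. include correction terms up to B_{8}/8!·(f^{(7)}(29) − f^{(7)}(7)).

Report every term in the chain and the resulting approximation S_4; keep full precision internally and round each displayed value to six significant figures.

Integral: ∫_7^29 x·e^(−x/16) dx = 120.062.
Boundary: ½(f(7) + f(29)) = ½(4.51954 + 4.73412) = 4.62683.
Integral + boundary = 124.689.
k=1: B_{2}/(2)! × [f^{(1)}(29) − f^{(1)}(7)] = 1/12 × (-0.132637 − 0.363177) = -0.0413179.
Partial sum through k=1: 124.647.
k=2: B_{4}/(4)! × [f^{(3)}(29) − f^{(3)}(7)] = −1/720 × (0.000757242 − 0.00646279) = 7.92437e-06.
Partial sum through k=2: 124.647.
k=3: B_{6}/(6)! × [f^{(5)}(29) − f^{(5)}(7)] = 1/30240 × (7.93984e-06 − 4.49489e-05) = -1.22384e-09.
Partial sum through k=3: 124.647.
k=4: B_{8}/(8)! × [f^{(7)}(29) − f^{(7)}(7)] = −1/1209600 × (5.04754e-08 − 2.52549e-07) = 1.67058e-13.

S_4 ≈ 124.647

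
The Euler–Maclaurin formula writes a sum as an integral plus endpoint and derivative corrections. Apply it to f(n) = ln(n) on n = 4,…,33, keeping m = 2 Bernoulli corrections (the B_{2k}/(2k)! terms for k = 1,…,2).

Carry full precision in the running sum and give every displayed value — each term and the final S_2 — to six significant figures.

S_2 ≈ 83.2627

Integral: ∫_4^33 ln(x) dx = 80.8396.
Boundary: ½(f(4) + f(33)) = ½(1.38629 + 3.49651) = 2.44140.
Running total after boundary: 83.2810.
k=1: B_{2}/(2)! × [f^{(1)}(33) − f^{(1)}(4)] = 1/12 × (0.0303030 − 0.250000) = -0.0183081.
Running total after k=1: 83.2627.
k=2: B_{4}/(4)! × [f^{(3)}(33) − f^{(3)}(4)] = −1/720 × (5.56529e-05 − 0.0312500) = 4.33255e-05.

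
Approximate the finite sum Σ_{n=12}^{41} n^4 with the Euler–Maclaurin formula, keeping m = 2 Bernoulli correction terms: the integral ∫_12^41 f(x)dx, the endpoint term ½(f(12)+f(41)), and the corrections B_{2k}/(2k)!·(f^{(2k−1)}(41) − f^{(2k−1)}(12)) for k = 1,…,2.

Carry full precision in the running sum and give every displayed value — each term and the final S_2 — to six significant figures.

S_2 ≈ 2.45671e+07

Integral: ∫_12^41 x^4 dx = 2.31215e+07.
Endpoint term: (f(12) + f(41))/2 = (20736.0 + 2.82576e+06)/2 = 1.42325e+06.
Running total after boundary: 2.45447e+07.
k=1: B_{2}/(2)! × [f^{(1)}(41) − f^{(1)}(12)] = 1/12 × (275684 − 6912.00) = 22397.7.
Running total after k=1: 2.45671e+07.
k=2: B_{4}/(4)! × [f^{(3)}(41) − f^{(3)}(12)] = −1/720 × (984.000 − 288.000) = -0.966667.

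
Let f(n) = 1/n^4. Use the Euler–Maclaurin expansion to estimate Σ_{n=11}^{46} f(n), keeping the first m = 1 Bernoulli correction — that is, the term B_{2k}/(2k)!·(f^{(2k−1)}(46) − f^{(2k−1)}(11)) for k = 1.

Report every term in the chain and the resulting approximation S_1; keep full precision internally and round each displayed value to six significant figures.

∫_11^46 1/x^4 dx evaluates to 0.000247014.
Endpoint term: (f(11) + f(46))/2 = (6.83013e-05 + 2.23341e-07)/2 = 3.42623e-05.
So far: 0.000281276.
k=1: B_{2}/(2)! × [f^{(1)}(46) − f^{(1)}(11)] = 1/12 × (-1.94210e-08 − (-2.48369e-05)) = 2.06812e-06.

S_1 ≈ 0.000283344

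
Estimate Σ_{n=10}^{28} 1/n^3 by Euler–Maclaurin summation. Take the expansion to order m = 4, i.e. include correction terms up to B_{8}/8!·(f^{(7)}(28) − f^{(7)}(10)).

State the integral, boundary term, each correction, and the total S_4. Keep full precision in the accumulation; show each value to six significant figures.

Integral: ∫_10^28 1/x^3 dx = 0.00436224.
½[f(10) + f(28)] = ½[0.00100000 + 4.55539e-05] = 0.000522777.
Integral + boundary = 0.00488502.
Correction k=1: B_{2}/2! · (f^{(1)}(28) − f^{(1)}(10)) = 1/12 · (-4.88078e-06 − (-0.000300000)) = 2.45933e-05.
Running total after k=1: 0.00490962.
Correction k=2: B_{4}/4! · (f^{(3)}(28) − f^{(3)}(10)) = −1/720 · (-1.24510e-07 − (-6.00000e-05)) = -8.31604e-08.
Running total after k=2: 0.00490953.
Correction k=3: B_{6}/6! · (f^{(5)}(28) − f^{(5)}(10)) = 1/30240 · (-6.67016e-09 − (-2.52000e-05)) = 8.33113e-10.
Running total after k=3: 0.00490953.
Correction k=4: B_{8}/8! · (f^{(7)}(28) − f^{(7)}(10)) = −1/1209600 · (-6.12566e-10 − (-1.81440e-05)) = -1.49995e-11.

S_4 ≈ 0.00490953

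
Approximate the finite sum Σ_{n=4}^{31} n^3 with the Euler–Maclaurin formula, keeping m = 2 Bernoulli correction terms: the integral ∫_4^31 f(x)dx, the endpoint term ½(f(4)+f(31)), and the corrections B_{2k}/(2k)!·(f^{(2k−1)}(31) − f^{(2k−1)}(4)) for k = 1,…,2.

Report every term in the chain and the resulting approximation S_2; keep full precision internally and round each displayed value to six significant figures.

Integral: ∫_4^31 x^3 dx = 230816.
Endpoint term: (f(4) + f(31))/2 = (64.0000 + 29791.0)/2 = 14927.5.
Running total after boundary: 245744.
Correction k=1: B_{2}/2! · (f^{(1)}(31) − f^{(1)}(4)) = 1/12 · (2883.00 − 48.0000) = 236.250.
Partial sum through k=1: 245980.
Correction k=2: B_{4}/4! · (f^{(3)}(31) − f^{(3)}(4)) = −1/720 · (6.00000 − 6.00000) = 0.00000.

S_2 ≈ 245980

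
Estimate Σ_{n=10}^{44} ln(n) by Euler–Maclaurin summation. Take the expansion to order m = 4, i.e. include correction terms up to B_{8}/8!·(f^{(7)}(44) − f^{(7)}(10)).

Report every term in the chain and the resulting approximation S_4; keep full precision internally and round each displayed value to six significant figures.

S_4 ≈ 112.515

Integral: ∫_10^44 ln(x) dx = 109.478.
½[f(10) + f(44)] = ½[2.30259 + 3.78419] = 3.04339.
So far: 112.522.
k=1: B_{2}/(2)! × [f^{(1)}(44) − f^{(1)}(10)] = 1/12 × (0.0227273 − 0.100000) = -0.00643939.
Running total after k=1: 112.515.
k=2: B_{4}/(4)! × [f^{(3)}(44) − f^{(3)}(10)] = −1/720 × (2.34786e-05 − 0.00200000) = 2.74517e-06.
Running total after k=2: 112.515.
k=3: B_{6}/(6)! × [f^{(5)}(44) − f^{(5)}(10)] = 1/30240 × (1.45528e-07 − 0.000240000) = -7.93170e-09.
Running total after k=3: 112.515.
k=4: B_{8}/(8)! × [f^{(7)}(44) − f^{(7)}(10)] = −1/1209600 × (2.25509e-09 − 7.20000e-05) = 5.95219e-11.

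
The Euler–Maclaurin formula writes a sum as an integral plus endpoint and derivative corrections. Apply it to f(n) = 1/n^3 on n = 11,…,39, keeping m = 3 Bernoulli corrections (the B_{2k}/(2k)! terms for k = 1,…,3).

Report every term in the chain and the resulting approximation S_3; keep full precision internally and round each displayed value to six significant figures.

∫_11^39 1/x^3 dx evaluates to 0.00380350.
Boundary: ½(f(11) + f(39)) = ½(0.000751315 + 1.68580e-05) = 0.000384086.
Running total after boundary: 0.00418759.
Correction k=1: B_{2}/2! · (f^{(1)}(39) − f^{(1)}(11)) = 1/12 · (-1.29677e-06 − (-0.000204904)) = 1.69673e-05.
Running total after k=1: 0.00420455.
Correction k=2: B_{4}/4! · (f^{(3)}(39) − f^{(3)}(11)) = −1/720 · (-1.70515e-08 − (-3.38684e-05)) = -4.70158e-08.
Running total after k=2: 0.00420451.
Correction k=3: B_{6}/6! · (f^{(5)}(39) − f^{(5)}(11)) = 1/30240 · (-4.70851e-10 − (-1.17560e-05)) = 3.88741e-10.

S_3 ≈ 0.00420451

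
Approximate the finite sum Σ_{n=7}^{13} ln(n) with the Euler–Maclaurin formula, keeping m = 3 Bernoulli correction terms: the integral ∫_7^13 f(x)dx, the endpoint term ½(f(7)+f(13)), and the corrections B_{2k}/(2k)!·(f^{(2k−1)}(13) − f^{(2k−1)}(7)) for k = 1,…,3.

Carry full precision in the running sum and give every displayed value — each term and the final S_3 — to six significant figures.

S_3 ≈ 15.9729

The integral term ∫_7^13 ln(x) dx = 13.7230.
Boundary: ½(f(7) + f(13)) = ½(1.94591 + 2.56495) = 2.25543.
Integral + boundary = 15.9784.
k=1: B_{2}/(2)! × [f^{(1)}(13) − f^{(1)}(7)] = 1/12 × (0.0769231 − 0.142857) = -0.00549451.
Partial sum through k=1: 15.9729.
k=2: B_{4}/(4)! × [f^{(3)}(13) − f^{(3)}(7)] = −1/720 × (0.000910332 − 0.00583090) = 6.83413e-06.
Partial sum through k=2: 15.9729.
k=3: B_{6}/(6)! × [f^{(5)}(13) − f^{(5)}(7)] = 1/30240 × (6.46390e-05 − 0.00142798) = -4.50839e-08.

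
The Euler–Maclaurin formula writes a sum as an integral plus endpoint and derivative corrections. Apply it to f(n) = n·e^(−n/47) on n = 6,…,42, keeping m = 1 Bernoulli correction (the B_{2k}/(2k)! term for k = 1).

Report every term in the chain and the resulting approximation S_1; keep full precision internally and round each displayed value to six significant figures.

The integral term ∫_6^42 x·e^(−x/47) dx = 480.890.
½[f(6) + f(42)] = ½[5.28092 + 17.1853] = 11.2331.
Running total after boundary: 492.123.
k=1: B_{2}/(2)! × [f^{(1)}(42) − f^{(1)}(6)] = 1/12 × (0.0435291 − 0.767793) = -0.0603553.

S_1 ≈ 492.063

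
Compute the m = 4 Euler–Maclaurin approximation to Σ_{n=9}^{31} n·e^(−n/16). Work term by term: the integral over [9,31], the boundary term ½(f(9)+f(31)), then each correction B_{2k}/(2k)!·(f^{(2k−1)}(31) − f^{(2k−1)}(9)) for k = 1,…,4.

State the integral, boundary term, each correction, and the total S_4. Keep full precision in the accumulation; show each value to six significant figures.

S_4 ≈ 124.342

The integral term ∫_9^31 x·e^(−x/16) dx = 119.577.
Endpoint term: (f(9) + f(31))/2 = (5.12805 + 4.46597)/2 = 4.79701.
So far: 124.374.
k=1: B_{2}/(2)! × [f^{(1)}(31) − f^{(1)}(9)] = 1/12 × (-0.135060 − 0.249280) = -0.0320283.
After k=1: 124.342.
k=2: B_{4}/(4)! × [f^{(3)}(31) − f^{(3)}(9)] = −1/720 × (0.000597920 − 0.00542518) = 6.70452e-06.
After k=2: 124.342.
k=3: B_{6}/(6)! × [f^{(5)}(31) − f^{(5)}(9)] = 1/30240 × (6.73210e-06 − 3.85805e-05) = -1.05319e-09.
After k=3: 124.342.
k=4: B_{8}/(8)! × [f^{(7)}(31) − f^{(7)}(9)] = −1/1209600 × (4.34710e-08 − 2.18628e-07) = 1.44806e-13.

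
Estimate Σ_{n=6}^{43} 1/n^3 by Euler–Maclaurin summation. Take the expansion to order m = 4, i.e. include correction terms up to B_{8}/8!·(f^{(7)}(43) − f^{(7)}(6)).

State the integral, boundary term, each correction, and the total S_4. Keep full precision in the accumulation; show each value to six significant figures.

Integral: ∫_6^43 1/x^3 dx = 0.0136185.
½[f(6) + f(43)] = ½[0.00462963 + 1.25775e-05] = 0.00232110.
Running total after boundary: 0.0159396.
Correction k=1: B_{2}/2! · (f^{(1)}(43) − f^{(1)}(6)) = 1/12 · (-8.77501e-07 − (-0.00231481)) = 0.000192828.
Partial sum through k=1: 0.0161324.
Correction k=2: B_{4}/4! · (f^{(3)}(43) − f^{(3)}(6)) = −1/720 · (-9.49162e-09 − (-0.00128601)) = -1.78611e-06.
Partial sum through k=2: 0.0161306.
Correction k=3: B_{6}/6! · (f^{(5)}(43) − f^{(5)}(6)) = 1/30240 · (-2.15602e-10 − (-0.00150034)) = 4.96145e-08.
Partial sum through k=3: 0.0161307.
Correction k=4: B_{8}/8! · (f^{(7)}(43) − f^{(7)}(6)) = −1/1209600 · (-8.39554e-12 − (-0.00300069)) = -2.48073e-09.

S_4 ≈ 0.0161307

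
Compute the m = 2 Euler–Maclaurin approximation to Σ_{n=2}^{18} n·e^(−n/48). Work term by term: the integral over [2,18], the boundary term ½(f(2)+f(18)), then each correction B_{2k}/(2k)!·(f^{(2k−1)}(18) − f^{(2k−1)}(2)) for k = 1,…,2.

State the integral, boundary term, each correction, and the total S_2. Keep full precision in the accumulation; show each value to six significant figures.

∫_2^18 x·e^(−x/48) dx evaluates to 124.722.
½[f(2) + f(18)] = ½[1.91838 + 12.3712] = 7.14479.
So far: 131.867.
k=1: B_{2}/(2)! × [f^{(1)}(18) − f^{(1)}(2)] = 1/12 × (0.429556 − 0.919223) = -0.0408056.
After k=1: 131.826.
k=2: B_{4}/(4)! × [f^{(3)}(18) − f^{(3)}(2)] = −1/720 × (0.000783044 − 0.00123160) = 6.22991e-07.

S_2 ≈ 131.826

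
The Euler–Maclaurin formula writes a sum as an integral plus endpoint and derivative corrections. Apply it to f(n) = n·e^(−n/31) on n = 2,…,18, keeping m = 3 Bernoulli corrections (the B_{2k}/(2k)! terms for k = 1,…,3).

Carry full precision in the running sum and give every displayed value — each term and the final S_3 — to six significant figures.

The integral term ∫_2^18 x·e^(−x/31) dx = 109.147.
Boundary: ½(f(2) + f(18)) = ½(1.87504 + 10.0717) = 5.97336.
Integral + boundary = 115.120.
k=1: B_{2}/(2)! × [f^{(1)}(18) − f^{(1)}(2)] = 1/12 × (0.234645 − 0.877036) = -0.0535326.
Running total after k=1: 115.067.
k=2: B_{4}/(4)! × [f^{(3)}(18) − f^{(3)}(2)] = −1/720 × (0.00140866 − 0.00286376) = 2.02098e-06.
Running total after k=2: 115.067.
k=3: B_{6}/(6)! × [f^{(5)}(18) − f^{(5)}(2)] = 1/30240 × (2.67757e-06 − 5.01030e-06) = -7.71406e-11.

S_3 ≈ 115.067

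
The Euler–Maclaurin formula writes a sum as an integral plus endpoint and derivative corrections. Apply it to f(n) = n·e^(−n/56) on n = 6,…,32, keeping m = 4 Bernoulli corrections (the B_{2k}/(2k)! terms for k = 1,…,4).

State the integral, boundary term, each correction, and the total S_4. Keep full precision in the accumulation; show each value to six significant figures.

Integral: ∫_6^32 x·e^(−x/56) dx = 336.305.
½[f(6) + f(32)] = ½[5.39038 + 18.0710] = 11.7307.
Integral + boundary = 348.035.
Order-1 term: 1/12 · (0.242022 − 0.802140) = -0.0466765.
After k=1: 347.989.
Order-2 term: −1/720 · (0.000437327 − 0.000828742) = 5.43632e-07.
After k=2: 347.989.
Order-3 term: 1/30240 · (2.54298e-07 − 4.46971e-07) = -6.37144e-12.
After k=3: 347.989.
Order-4 term: −1/1209600 · (1.17711e-10 − 2.00789e-10) = 6.86819e-17.

S_4 ≈ 347.989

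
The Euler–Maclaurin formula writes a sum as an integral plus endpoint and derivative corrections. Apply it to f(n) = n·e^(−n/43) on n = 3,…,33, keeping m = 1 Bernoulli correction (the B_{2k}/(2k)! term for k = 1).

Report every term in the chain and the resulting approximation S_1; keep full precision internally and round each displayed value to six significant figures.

S_1 ≈ 336.696

Integral: ∫_3^33 x·e^(−x/43) dx = 327.701.
Boundary: ½(f(3) + f(33)) = ½(2.79783 + 15.3186) = 9.05820.
Integral + boundary = 336.760.
k=1: B_{2}/(2)! × [f^{(1)}(33) − f^{(1)}(3)] = 1/12 × (0.107953 − 0.867545) = -0.0632993.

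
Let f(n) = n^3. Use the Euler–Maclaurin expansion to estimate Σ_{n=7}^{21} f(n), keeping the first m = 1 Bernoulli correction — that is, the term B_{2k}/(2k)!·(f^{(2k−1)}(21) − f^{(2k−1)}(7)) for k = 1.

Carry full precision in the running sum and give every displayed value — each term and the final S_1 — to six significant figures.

S_1 ≈ 52920.0

∫_7^21 x^3 dx evaluates to 48020.0.
Boundary: ½(f(7) + f(21)) = ½(343.000 + 9261.00) = 4802.00.
Integral + boundary = 52822.0.
Order-1 term: 1/12 · (1323.00 − 147.000) = 98.0000.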